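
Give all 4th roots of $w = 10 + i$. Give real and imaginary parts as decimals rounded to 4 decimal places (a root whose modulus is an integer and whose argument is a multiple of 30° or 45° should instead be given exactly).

|w| = sqrt(101) ≈ 10.049876, arg(w) ≈ 5.710593°
Root modulus = sqrt(101)^(1/4) ≈ 1.780493
Root arguments: θ_k = (arg(w) + 360°k)/4 for k = 0, 1, ..., 3
Compute each root as (root modulus)(cos θ_k + i sin θ_k) using full-precision intermediates, then round to 4 decimal places.
Roots: 1.7799 + 0.0444i, -0.0444 + 1.7799i, -1.7799 - 0.0444i, 0.0444 - 1.7799i


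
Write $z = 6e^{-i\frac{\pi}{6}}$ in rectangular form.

a = r cos θ = 6 * sqrt(3)/2 = 3*sqrt(3)
b = r sin θ = 6 * -1/2 = -3
z = 3*sqrt(3) - 3i


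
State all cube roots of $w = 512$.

|w| = 512, arg(w) = 0°
Root modulus = 512^(1/3) = 8
Root arguments: θ_k = (0° + 360°k)/3 for k = 0, 1, ..., 2
Roots: 8, -4 + 4*sqrt(3)i, -4 - 4*sqrt(3)i


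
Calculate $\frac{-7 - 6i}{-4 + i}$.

Multiply numerator and denominator by conjugate (-4 - i):
= (-7 - 6i)(-4 - i) / ((-4)^2 + 1^2)
= (22 + 31i) / 17
= 22/17 + (31/17)i


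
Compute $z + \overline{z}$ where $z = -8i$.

z + conjugate(z) = (a + bi) + (a - bi) = 2a
= 2 * 0 = 0


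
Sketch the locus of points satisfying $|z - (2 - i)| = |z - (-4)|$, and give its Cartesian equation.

|z - z1| = |z - z2| means z is equidistant from z1 and z2,
i.e. the perpendicular bisector of the segment from (2, -1) to (-4, 0) (midpoint (-1, -1/2)).
With z = x + yi, square both sides:
(x - 2)^2 + (y - (-1))^2 = (x - (-4))^2 + (y - 0)^2
The x^2 and y^2 terms cancel: -12x + 2y = 16 - 5 = 11
Simplify: 12x - 2y = -11
Locus: Perpendicular bisector of the segment from (2, -1) to (-4, 0): the line 12x - 2y = -11


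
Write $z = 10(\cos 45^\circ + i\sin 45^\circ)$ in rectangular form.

a = r cos θ = 10 * sqrt(2)/2 = 5*sqrt(2)
b = r sin θ = 10 * sqrt(2)/2 = 5*sqrt(2)
z = 5*sqrt(2) + 5*sqrt(2)i


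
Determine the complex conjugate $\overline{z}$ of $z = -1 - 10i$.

If z = a + bi, then conjugate(z) = a - bi
conjugate(-1 - 10i) = -1 + 10i


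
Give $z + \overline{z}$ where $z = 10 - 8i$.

z + conjugate(z) = (a + bi) + (a - bi) = 2a
= 2 * 10 = 20


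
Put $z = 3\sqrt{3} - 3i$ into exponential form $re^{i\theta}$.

r = |z| = sqrt((3*sqrt(3))^2 + (-3)^2) = sqrt(27 + 9) = sqrt(36) = 6
θ = arctan(b/a) = arctan(-3/5.1962) (quadrant-adjusted) = -30° = -π/6
z = 6e^(-i*π/6)


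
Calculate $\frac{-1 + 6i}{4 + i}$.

Multiply numerator and denominator by conjugate (4 - i):
= (-1 + 6i)(4 - i) / (4^2 + 1^2)
= (2 + 25i) / 17
= 2/17 + (25/17)i


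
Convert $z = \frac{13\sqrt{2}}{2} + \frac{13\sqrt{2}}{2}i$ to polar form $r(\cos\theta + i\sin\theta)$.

r = |z| = sqrt(a^2 + b^2) = sqrt((13*sqrt(2)/2)^2 + (13*sqrt(2)/2)^2) = sqrt(169/2 + 169/2) = sqrt(169) = 13
θ = arctan(b/a) = arctan(9.1924/9.1924) (quadrant-adjusted) = 45°
z = 13(cos 45° + i sin 45°)


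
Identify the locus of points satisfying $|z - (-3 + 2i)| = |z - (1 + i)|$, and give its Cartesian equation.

|z - z1| = |z - z2| means z is equidistant from z1 and z2,
i.e. the perpendicular bisector of the segment from (-3, 2) to (1, 1) (midpoint (-1, 3/2)).
With z = x + yi, square both sides:
(x - (-3))^2 + (y - 2)^2 = (x - 1)^2 + (y - 1)^2
The x^2 and y^2 terms cancel: 8x + (-2)y = 2 - 13 = -11
Simplify: 8x - 2y = -11
Locus: Perpendicular bisector of the segment from (-3, 2) to (1, 1): the line 8x - 2y = -11


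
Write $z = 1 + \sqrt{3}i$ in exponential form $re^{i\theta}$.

r = |z| = sqrt((1)^2 + (sqrt(3))^2) = sqrt(1 + 3) = sqrt(4) = 2
θ = arctan(b/a) = arctan(1.7321/1) (quadrant-adjusted) = 60° = π/3
z = 2e^(i*π/3)


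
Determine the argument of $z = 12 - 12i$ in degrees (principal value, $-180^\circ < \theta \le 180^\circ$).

θ = arctan(b/a) = arctan(-12/12) (quadrant-adjusted) = -45°


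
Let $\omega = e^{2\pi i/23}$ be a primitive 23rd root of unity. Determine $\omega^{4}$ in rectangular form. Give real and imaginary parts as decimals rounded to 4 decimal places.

ω^4 = e^(2πi·4/23) = e^(i·8π/23)
= cos(8π/23) + i sin(8π/23)
= 0.4601 + 0.8879i


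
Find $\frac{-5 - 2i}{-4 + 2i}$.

Multiply numerator and denominator by conjugate (-4 - 2i):
= (-5 - 2i)(-4 - 2i) / ((-4)^2 + 2^2)
= (16 + 18i) / 20
Divide through by 2: (8 + 9i) / 10
= 4/5 + (9/10)i


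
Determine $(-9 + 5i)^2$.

(a + bi)^2 = a^2 - b^2 + 2abi
= (-9)^2 - 5^2 + 2*(-9)*5i
= 56 - 90i


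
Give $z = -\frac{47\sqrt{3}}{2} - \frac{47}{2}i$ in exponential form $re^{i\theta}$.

r = |z| = sqrt((-47*sqrt(3)/2)^2 + (-47/2)^2) = sqrt(6627/4 + 2209/4) = sqrt(2209) = 47
θ = arctan(b/a) = arctan(-23.5/-40.7032) (quadrant-adjusted) = 210° = 7π/6
z = 47e^(i*7π/6)


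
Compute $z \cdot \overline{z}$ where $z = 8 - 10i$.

z * conjugate(z) = |z|^2 = a^2 + b^2
= 8^2 + (-10)^2 = 164


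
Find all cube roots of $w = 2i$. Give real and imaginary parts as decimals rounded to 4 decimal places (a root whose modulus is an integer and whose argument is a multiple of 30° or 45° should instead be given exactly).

|w| = 2, arg(w) = 90°
Root modulus = 2^(1/3) ≈ 1.259921
Root arguments: θ_k = (90° + 360°k)/3 for k = 0, 1, ..., 2
Compute each root as (root modulus)(cos θ_k + i sin θ_k) using full-precision intermediates, then round to 4 decimal places.
Roots: 1.0911 + 0.6300i, -1.0911 + 0.6300i, -1.2599i


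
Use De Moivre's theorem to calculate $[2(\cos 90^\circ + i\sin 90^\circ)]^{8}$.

By De Moivre: z^n = r^n(cos(nθ) + i sin(nθ))
= 2^8(cos(8*90°) + i sin(8*90°))
= 256(cos 0° + i sin 0°)
= 256


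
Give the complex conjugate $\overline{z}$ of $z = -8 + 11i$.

If z = a + bi, then conjugate(z) = a - bi
conjugate(-8 + 11i) = -8 - 11i


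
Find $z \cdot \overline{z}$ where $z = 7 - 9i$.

z * conjugate(z) = |z|^2 = a^2 + b^2
= 7^2 + (-9)^2 = 130


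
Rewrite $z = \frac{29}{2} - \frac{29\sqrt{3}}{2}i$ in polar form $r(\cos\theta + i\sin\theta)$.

r = |z| = sqrt(a^2 + b^2) = sqrt((29/2)^2 + (-29*sqrt(3)/2)^2) = sqrt(841/4 + 2523/4) = sqrt(841) = 29
θ = arctan(b/a) = arctan(-25.1147/14.5) (quadrant-adjusted) = 300°
z = 29(cos 300° + i sin 300°)


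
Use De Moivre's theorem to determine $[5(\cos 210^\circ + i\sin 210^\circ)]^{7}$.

By De Moivre: z^n = r^n(cos(nθ) + i sin(nθ))
= 5^7(cos(7*210°) + i sin(7*210°))
= 78125(cos 30° + i sin 30°)
= 78125*sqrt(3)/2 + (78125/2)i


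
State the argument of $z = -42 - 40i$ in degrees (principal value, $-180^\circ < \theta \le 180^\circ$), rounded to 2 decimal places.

θ = arctan(b/a) = arctan(-40/-42) (quadrant-adjusted) = -136.40°


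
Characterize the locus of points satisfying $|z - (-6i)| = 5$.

|z - z0| = r describes a circle centered at z0 with radius r
Here z0 = -6i and r = 5
Locus: Circle centered at (0, -6) with radius 5


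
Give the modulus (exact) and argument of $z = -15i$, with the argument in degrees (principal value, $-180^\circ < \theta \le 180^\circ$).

|z| = sqrt(0^2 + (-15)^2) = 15
a = 0 and b < 0, so z lies on the negative imaginary axis: arg(z) = -90°


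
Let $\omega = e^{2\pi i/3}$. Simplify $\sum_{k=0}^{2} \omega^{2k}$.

Let ζ = ω^2 = e^(2πi·2/3). Since 3 ∤ 2, ζ ≠ 1.
Sum = Σ_{k=0}^{2} ζ^k = (ζ^3 - 1)/(ζ - 1) = (ω^{2·3} - 1)/(ζ - 1) = (1 - 1)/(ζ - 1) = 0


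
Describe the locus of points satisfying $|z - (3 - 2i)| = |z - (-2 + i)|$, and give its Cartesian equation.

|z - z1| = |z - z2| means z is equidistant from z1 and z2,
i.e. the perpendicular bisector of the segment from (3, -2) to (-2, 1) (midpoint (1/2, -1/2)).
With z = x + yi, square both sides:
(x - 3)^2 + (y - (-2))^2 = (x - (-2))^2 + (y - 1)^2
The x^2 and y^2 terms cancel: -10x + 6y = 5 - 13 = -8
Simplify: 5x - 3y = 4
Locus: Perpendicular bisector of the segment from (3, -2) to (-2, 1): the line 5x - 3y = 4


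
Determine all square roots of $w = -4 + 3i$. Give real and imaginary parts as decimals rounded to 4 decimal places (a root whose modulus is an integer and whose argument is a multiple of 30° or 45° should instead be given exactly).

|w| = 5, arg(w) ≈ 143.130102°
Root modulus = 5^(1/2) ≈ 2.236068
Root arguments: θ_k = (arg(w) + 360°k)/2 for k = 0, 1, ..., 1
Compute each root as (root modulus)(cos θ_k + i sin θ_k) using full-precision intermediates, then round to 4 decimal places.
Roots: 0.7071 + 2.1213i, -0.7071 - 2.1213i


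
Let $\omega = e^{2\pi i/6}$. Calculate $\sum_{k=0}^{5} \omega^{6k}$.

Since 6 divides 6, ω^6 = (ω^6)^1 = 1^1 = 1, so every term is 1.
Sum = 6 · 1 = 6


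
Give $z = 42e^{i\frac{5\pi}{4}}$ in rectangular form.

a = r cos θ = 42 * -sqrt(2)/2 = -21*sqrt(2)
b = r sin θ = 42 * -sqrt(2)/2 = -21*sqrt(2)
z = -21*sqrt(2) - 21*sqrt(2)i


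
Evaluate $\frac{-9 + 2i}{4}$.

Divisor is real, so divide each part by 4:
= -9/4 + (1/2)i


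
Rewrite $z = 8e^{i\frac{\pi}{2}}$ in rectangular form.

a = r cos θ = 8 * 0 = 0
b = r sin θ = 8 * 1 = 8
z = 8i


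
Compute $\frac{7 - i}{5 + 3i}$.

Multiply numerator and denominator by conjugate (5 - 3i):
= (7 - i)(5 - 3i) / (5^2 + 3^2)
= (32 - 26i) / 34
Divide through by 2: (16 - 13i) / 17
= 16/17 - (13/17)i


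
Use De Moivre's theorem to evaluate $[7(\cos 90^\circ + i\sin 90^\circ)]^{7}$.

By De Moivre: z^n = r^n(cos(nθ) + i sin(nθ))
= 7^7(cos(7*90°) + i sin(7*90°))
= 823543(cos 270° + i sin 270°)
= -823543i


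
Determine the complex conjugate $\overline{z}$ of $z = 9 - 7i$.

If z = a + bi, then conjugate(z) = a - bi
conjugate(9 - 7i) = 9 + 7i


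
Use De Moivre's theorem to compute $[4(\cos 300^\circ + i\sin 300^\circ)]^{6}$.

By De Moivre: z^n = r^n(cos(nθ) + i sin(nθ))
= 4^6(cos(6*300°) + i sin(6*300°))
= 4096(cos 0° + i sin 0°)
= 4096


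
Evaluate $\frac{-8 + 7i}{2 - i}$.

Multiply numerator and denominator by conjugate (2 + i):
= (-8 + 7i)(2 + i) / (2^2 + (-1)^2)
= (-23 + 6i) / 5
= -23/5 + (6/5)i


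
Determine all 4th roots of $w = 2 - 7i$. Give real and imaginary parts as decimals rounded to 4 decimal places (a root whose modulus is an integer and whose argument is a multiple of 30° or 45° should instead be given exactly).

|w| = sqrt(53) ≈ 7.280110, arg(w) ≈ 285.945396°
Root modulus = sqrt(53)^(1/4) ≈ 1.642610
Root arguments: θ_k = (arg(w) + 360°k)/4 for k = 0, 1, ..., 3
Compute each root as (root modulus)(cos θ_k + i sin θ_k) using full-precision intermediates, then round to 4 decimal places.
Roots: 0.5216 + 1.5576i, -1.5576 + 0.5216i, -0.5216 - 1.5576i, 1.5576 - 0.5216i


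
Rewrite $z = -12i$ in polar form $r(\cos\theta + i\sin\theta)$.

r = |z| = sqrt(a^2 + b^2) = sqrt((0)^2 + (-12)^2) = sqrt(0 + 144) = sqrt(144) = 12
a = 0 and b < 0, so z lies on the negative imaginary axis: θ = 270°
z = 12(cos 270° + i sin 270°)


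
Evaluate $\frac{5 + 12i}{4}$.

Divisor is real, so divide each part by 4:
= 5/4 + 3i


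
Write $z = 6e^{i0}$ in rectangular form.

a = r cos θ = 6 * 1 = 6
b = r sin θ = 6 * 0 = 0
z = 6


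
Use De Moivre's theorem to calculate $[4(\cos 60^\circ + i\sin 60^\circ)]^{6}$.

By De Moivre: z^n = r^n(cos(nθ) + i sin(nθ))
= 4^6(cos(6*60°) + i sin(6*60°))
= 4096(cos 0° + i sin 0°)
= 4096


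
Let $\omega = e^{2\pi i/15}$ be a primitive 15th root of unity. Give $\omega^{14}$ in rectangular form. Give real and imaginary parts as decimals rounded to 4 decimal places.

ω^14 = e^(2πi·14/15) = e^(i·28π/15)
= cos(28π/15) + i sin(28π/15)
= 0.9135 - 0.4067i


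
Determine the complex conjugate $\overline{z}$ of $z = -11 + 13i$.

If z = a + bi, then conjugate(z) = a - bi
conjugate(-11 + 13i) = -11 - 13i


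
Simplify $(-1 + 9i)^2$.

(a + bi)^2 = a^2 - b^2 + 2abi
= (-1)^2 - 9^2 + 2*(-1)*9i
= -80 - 18i


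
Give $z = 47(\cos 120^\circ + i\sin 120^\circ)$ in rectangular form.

a = r cos θ = 47 * -1/2 = -47/2
b = r sin θ = 47 * sqrt(3)/2 = 47*sqrt(3)/2
z = -47/2 + (47*sqrt(3)/2)i


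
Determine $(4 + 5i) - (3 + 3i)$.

(4 - 3) + (5 - 3)i = 1 + 2i


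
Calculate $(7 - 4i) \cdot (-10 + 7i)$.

(a1*a2 - b1*b2) + (a1*b2 + b1*a2)i
= (-70 - (-28)) + (49 + 40)i
= -42 + 89i


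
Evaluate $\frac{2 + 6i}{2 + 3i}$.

Multiply numerator and denominator by conjugate (2 - 3i):
= (2 + 6i)(2 - 3i) / (2^2 + 3^2)
= (22 + 6i) / 13
= 22/13 + (6/13)i


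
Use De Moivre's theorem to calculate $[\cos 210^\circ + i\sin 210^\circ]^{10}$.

By De Moivre: z^n = r^n(cos(nθ) + i sin(nθ))
= 1^10(cos(10*210°) + i sin(10*210°))
= 1(cos 300° + i sin 300°)
= 1/2 - (sqrt(3)/2)i


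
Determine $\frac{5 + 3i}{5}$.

Divisor is real, so divide each part by 5:
= 1 + (3/5)i


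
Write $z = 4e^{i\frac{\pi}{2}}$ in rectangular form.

a = r cos θ = 4 * 0 = 0
b = r sin θ = 4 * 1 = 4
z = 4i


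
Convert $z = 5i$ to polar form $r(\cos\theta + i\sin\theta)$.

r = |z| = sqrt(a^2 + b^2) = sqrt((0)^2 + (5)^2) = sqrt(0 + 25) = sqrt(25) = 5
a = 0 and b > 0, so z lies on the positive imaginary axis: θ = 90°
z = 5(cos 90° + i sin 90°)


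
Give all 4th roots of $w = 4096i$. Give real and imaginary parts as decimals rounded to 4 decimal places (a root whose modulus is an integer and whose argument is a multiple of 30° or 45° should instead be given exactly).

|w| = 4096, arg(w) = 90°
Root modulus = 4096^(1/4) = 8
Root arguments: θ_k = (90° + 360°k)/4 for k = 0, 1, ..., 3
Compute each root as (root modulus)(cos θ_k + i sin θ_k) using full-precision intermediates, then round to 4 decimal places.
Roots: 7.3910 + 3.0615i, -3.0615 + 7.3910i, -7.3910 - 3.0615i, 3.0615 - 7.3910i


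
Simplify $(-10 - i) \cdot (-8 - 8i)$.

(a1*a2 - b1*b2) + (a1*b2 + b1*a2)i
= (80 - 8) + (80 + 8)i
= 72 + 88i


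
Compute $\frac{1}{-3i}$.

Multiply numerator and denominator by conjugate (3i):
= (1)(3i) / (0^2 + (-3)^2)
= (3i) / 9
Divide through by 3: (i) / 3
= 0 + (1/3)i


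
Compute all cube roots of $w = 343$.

|w| = 343, arg(w) = 0°
Root modulus = 343^(1/3) = 7
Root arguments: θ_k = (0° + 360°k)/3 for k = 0, 1, ..., 2
Roots: 7, -7/2 + (7*sqrt(3)/2)i, -7/2 - (7*sqrt(3)/2)i


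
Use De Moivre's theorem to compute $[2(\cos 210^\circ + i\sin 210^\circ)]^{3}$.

By De Moivre: z^n = r^n(cos(nθ) + i sin(nθ))
= 2^3(cos(3*210°) + i sin(3*210°))
= 8(cos 270° + i sin 270°)
= -8i


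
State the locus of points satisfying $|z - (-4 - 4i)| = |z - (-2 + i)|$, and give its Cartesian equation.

|z - z1| = |z - z2| means z is equidistant from z1 and z2,
i.e. the perpendicular bisector of the segment from (-4, -4) to (-2, 1) (midpoint (-3, -3/2)).
With z = x + yi, square both sides:
(x - (-4))^2 + (y - (-4))^2 = (x - (-2))^2 + (y - 1)^2
The x^2 and y^2 terms cancel: 4x + 10y = 5 - 32 = -27
Simplify: 4x + 10y = -27
Locus: Perpendicular bisector of the segment from (-4, -4) to (-2, 1): the line 4x + 10y = -27


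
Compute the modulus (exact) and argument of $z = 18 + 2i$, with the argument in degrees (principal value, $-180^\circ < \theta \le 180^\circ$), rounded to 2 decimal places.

|z| = sqrt(18^2 + 2^2) = sqrt(328)
arg(z) = arctan(b/a) = arctan(2/18) (quadrant-adjusted) = 6.34°


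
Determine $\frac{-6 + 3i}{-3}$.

Divisor is real, so divide each part by -3:
= 2 - i


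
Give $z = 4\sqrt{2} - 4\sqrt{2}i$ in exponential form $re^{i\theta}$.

r = |z| = sqrt((4*sqrt(2))^2 + (-4*sqrt(2))^2) = sqrt(32 + 32) = sqrt(64) = 8
θ = arctan(b/a) = arctan(-5.6569/5.6569) (quadrant-adjusted) = -45° = -π/4
z = 8e^(-i*π/4)


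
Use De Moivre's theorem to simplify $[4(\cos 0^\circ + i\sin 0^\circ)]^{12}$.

By De Moivre: z^n = r^n(cos(nθ) + i sin(nθ))
= 4^12(cos(12*0°) + i sin(12*0°))
= 16777216(cos 0° + i sin 0°)
= 16777216


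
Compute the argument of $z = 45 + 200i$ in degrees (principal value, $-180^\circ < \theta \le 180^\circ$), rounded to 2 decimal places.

θ = arctan(b/a) = arctan(200/45) (quadrant-adjusted) = 77.32°


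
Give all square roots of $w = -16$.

|w| = 16, arg(w) = 180°
Root modulus = 16^(1/2) = 4
Root arguments: θ_k = (180° + 360°k)/2 for k = 0, 1, ..., 1
Roots: 4i, -4i


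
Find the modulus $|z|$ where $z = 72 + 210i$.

|z| = sqrt(a^2 + b^2) = sqrt(72^2 + 210^2) = sqrt(49284) = 222


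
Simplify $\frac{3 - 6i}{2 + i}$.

Multiply numerator and denominator by conjugate (2 - i):
= (3 - 6i)(2 - i) / (2^2 + 1^2)
= (-15i) / 5
= -3i


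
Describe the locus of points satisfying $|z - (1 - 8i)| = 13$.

|z - z0| = r describes a circle centered at z0 with radius r
Here z0 = 1 - 8i and r = 13
Locus: Circle centered at (1, -8) with radius 13


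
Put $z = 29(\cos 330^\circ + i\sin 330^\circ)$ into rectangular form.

a = r cos θ = 29 * sqrt(3)/2 = 29*sqrt(3)/2
b = r sin θ = 29 * -1/2 = -29/2
z = 29*sqrt(3)/2 - (29/2)i


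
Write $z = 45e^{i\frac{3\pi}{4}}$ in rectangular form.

a = r cos θ = 45 * -sqrt(2)/2 = -45*sqrt(2)/2
b = r sin θ = 45 * sqrt(2)/2 = 45*sqrt(2)/2
z = -45*sqrt(2)/2 + (45*sqrt(2)/2)i


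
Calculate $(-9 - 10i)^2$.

(a + bi)^2 = a^2 - b^2 + 2abi
= (-9)^2 - (-10)^2 + 2*(-9)*(-10)i
= -19 + 180i


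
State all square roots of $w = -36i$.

|w| = 36, arg(w) = 270°
Root modulus = 36^(1/2) = 6
Root arguments: θ_k = (270° + 360°k)/2 for k = 0, 1, ..., 1
Roots: -3*sqrt(2) + 3*sqrt(2)i, 3*sqrt(2) - 3*sqrt(2)i


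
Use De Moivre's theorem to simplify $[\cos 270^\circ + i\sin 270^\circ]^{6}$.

By De Moivre: z^n = r^n(cos(nθ) + i sin(nθ))
= 1^6(cos(6*270°) + i sin(6*270°))
= 1(cos 180° + i sin 180°)
= -1


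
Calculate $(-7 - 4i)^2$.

(a + bi)^2 = a^2 - b^2 + 2abi
= (-7)^2 - (-4)^2 + 2*(-7)*(-4)i
= 33 + 56i


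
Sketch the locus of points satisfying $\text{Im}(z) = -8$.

Im(z) = y where z = x + yi; the equation y = -8 is satisfied by all points with that y-coordinate
Locus: Horizontal line y = -8


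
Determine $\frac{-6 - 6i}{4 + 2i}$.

Multiply numerator and denominator by conjugate (4 - 2i):
= (-6 - 6i)(4 - 2i) / (4^2 + 2^2)
= (-36 - 12i) / 20
Divide through by 4: (-9 - 3i) / 5
= -9/5 - (3/5)i


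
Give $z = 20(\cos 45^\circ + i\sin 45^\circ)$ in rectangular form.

a = r cos θ = 20 * sqrt(2)/2 = 10*sqrt(2)
b = r sin θ = 20 * sqrt(2)/2 = 10*sqrt(2)
z = 10*sqrt(2) + 10*sqrt(2)i


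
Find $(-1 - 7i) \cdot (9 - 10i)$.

(a1*a2 - b1*b2) + (a1*b2 + b1*a2)i
= (-9 - 70) + (10 + (-63))i
= -79 - 53i


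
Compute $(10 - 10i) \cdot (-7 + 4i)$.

(a1*a2 - b1*b2) + (a1*b2 + b1*a2)i
= (-70 - (-40)) + (40 + 70)i
= -30 + 110i


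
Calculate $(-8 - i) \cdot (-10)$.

(a1*a2 - b1*b2) + (a1*b2 + b1*a2)i
= (80 - 0) + (0 + 10)i
= 80 + 10i


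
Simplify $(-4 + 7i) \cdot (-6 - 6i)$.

(a1*a2 - b1*b2) + (a1*b2 + b1*a2)i
= (24 - (-42)) + (24 + (-42))i
= 66 - 18i


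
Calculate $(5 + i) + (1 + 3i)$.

(5 + 1) + (1 + 3)i = 6 + 4i


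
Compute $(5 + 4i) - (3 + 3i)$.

(5 - 3) + (4 - 3)i = 2 + i


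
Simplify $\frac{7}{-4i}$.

Multiply numerator and denominator by conjugate (4i):
= (7)(4i) / (0^2 + (-4)^2)
= (28i) / 16
Divide through by 4: (7i) / 4
= 0 + (7/4)i


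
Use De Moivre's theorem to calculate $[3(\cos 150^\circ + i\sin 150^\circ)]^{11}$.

By De Moivre: z^n = r^n(cos(nθ) + i sin(nθ))
= 3^11(cos(11*150°) + i sin(11*150°))
= 177147(cos 210° + i sin 210°)
= -177147*sqrt(3)/2 - (177147/2)i


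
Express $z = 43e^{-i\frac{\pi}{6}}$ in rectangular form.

a = r cos θ = 43 * sqrt(3)/2 = 43*sqrt(3)/2
b = r sin θ = 43 * -1/2 = -43/2
z = 43*sqrt(3)/2 - (43/2)i


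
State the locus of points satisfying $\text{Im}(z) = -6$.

Im(z) = y where z = x + yi; the equation y = -6 is satisfied by all points with that y-coordinate
Locus: Horizontal line y = -6


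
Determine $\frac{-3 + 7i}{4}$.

Divisor is real, so divide each part by 4:
= -3/4 + (7/4)i


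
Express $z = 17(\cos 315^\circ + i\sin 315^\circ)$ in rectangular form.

a = r cos θ = 17 * sqrt(2)/2 = 17*sqrt(2)/2
b = r sin θ = 17 * -sqrt(2)/2 = -17*sqrt(2)/2
z = 17*sqrt(2)/2 - (17*sqrt(2)/2)i


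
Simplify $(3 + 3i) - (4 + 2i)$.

(3 - 4) + (3 - 2)i = -1 + i


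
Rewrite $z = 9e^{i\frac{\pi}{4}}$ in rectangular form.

a = r cos θ = 9 * sqrt(2)/2 = 9*sqrt(2)/2
b = r sin θ = 9 * sqrt(2)/2 = 9*sqrt(2)/2
z = 9*sqrt(2)/2 + (9*sqrt(2)/2)i


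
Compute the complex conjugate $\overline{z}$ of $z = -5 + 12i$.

If z = a + bi, then conjugate(z) = a - bi
conjugate(-5 + 12i) = -5 - 12i


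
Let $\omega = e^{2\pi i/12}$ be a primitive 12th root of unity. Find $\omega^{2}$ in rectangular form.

ω^2 = e^(2πi·2/12) = e^(i·1π/3)
= cos(1π/3) + i sin(1π/3)
= 1/2 + (sqrt(3)/2)i


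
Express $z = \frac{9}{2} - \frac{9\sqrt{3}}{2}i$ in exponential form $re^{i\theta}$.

r = |z| = sqrt((9/2)^2 + (-9*sqrt(3)/2)^2) = sqrt(81/4 + 243/4) = sqrt(81) = 9
θ = arctan(b/a) = arctan(-7.7942/4.5) (quadrant-adjusted) = -60° = -π/3
z = 9e^(-i*π/3)


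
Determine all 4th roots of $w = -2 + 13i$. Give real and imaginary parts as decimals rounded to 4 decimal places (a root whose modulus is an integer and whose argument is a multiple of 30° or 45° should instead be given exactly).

|w| = sqrt(173) ≈ 13.152946, arg(w) ≈ 98.746162°
Root modulus = sqrt(173)^(1/4) ≈ 1.904389
Root arguments: θ_k = (arg(w) + 360°k)/4 for k = 0, 1, ..., 3
Compute each root as (root modulus)(cos θ_k + i sin θ_k) using full-precision intermediates, then round to 4 decimal places.
Roots: 1.7303 + 0.7954i, -0.7954 + 1.7303i, -1.7303 - 0.7954i, 0.7954 - 1.7303i


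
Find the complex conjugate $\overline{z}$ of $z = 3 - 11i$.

If z = a + bi, then conjugate(z) = a - bi
conjugate(3 - 11i) = 3 + 11i


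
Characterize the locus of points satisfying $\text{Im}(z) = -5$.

Im(z) = y where z = x + yi; the equation y = -5 is satisfied by all points with that y-coordinate
Locus: Horizontal line y = -5


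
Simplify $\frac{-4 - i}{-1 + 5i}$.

Multiply numerator and denominator by conjugate (-1 - 5i):
= (-4 - i)(-1 - 5i) / ((-1)^2 + 5^2)
= (-1 + 21i) / 26
= -1/26 + (21/26)i


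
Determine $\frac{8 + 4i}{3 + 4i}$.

Multiply numerator and denominator by conjugate (3 - 4i):
= (8 + 4i)(3 - 4i) / (3^2 + 4^2)
= (40 - 20i) / 25
Divide through by 5: (8 - 4i) / 5
= 8/5 - (4/5)i


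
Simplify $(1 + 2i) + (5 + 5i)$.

(1 + 5) + (2 + 5)i = 6 + 7i


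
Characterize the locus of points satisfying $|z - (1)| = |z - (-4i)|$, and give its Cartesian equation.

|z - z1| = |z - z2| means z is equidistant from z1 and z2,
i.e. the perpendicular bisector of the segment from (1, 0) to (0, -4) (midpoint (1/2, -2)).
With z = x + yi, square both sides:
(x - 1)^2 + (y - 0)^2 = (x - 0)^2 + (y - (-4))^2
The x^2 and y^2 terms cancel: -2x + (-8)y = 16 - 1 = 15
Simplify: 2x + 8y = -15
Locus: Perpendicular bisector of the segment from (1, 0) to (0, -4): the line 2x + 8y = -15


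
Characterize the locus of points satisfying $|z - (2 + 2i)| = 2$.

|z - z0| = r describes a circle centered at z0 with radius r
Here z0 = 2 + 2i and r = 2
Locus: Circle centered at (2, 2) with radius 2


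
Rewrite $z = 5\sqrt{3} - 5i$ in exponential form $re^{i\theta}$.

r = |z| = sqrt((5*sqrt(3))^2 + (-5)^2) = sqrt(75 + 25) = sqrt(100) = 10
θ = arctan(b/a) = arctan(-5/8.6603) (quadrant-adjusted) = -30° = -π/6
z = 10e^(-i*π/6)


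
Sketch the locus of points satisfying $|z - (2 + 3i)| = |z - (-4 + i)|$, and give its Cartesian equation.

|z - z1| = |z - z2| means z is equidistant from z1 and z2,
i.e. the perpendicular bisector of the segment from (2, 3) to (-4, 1) (midpoint (-1, 2)).
With z = x + yi, square both sides:
(x - 2)^2 + (y - 3)^2 = (x - (-4))^2 + (y - 1)^2
The x^2 and y^2 terms cancel: -12x + (-4)y = 17 - 13 = 4
Simplify: 3x + y = -1
Locus: Perpendicular bisector of the segment from (2, 3) to (-4, 1): the line 3x + y = -1


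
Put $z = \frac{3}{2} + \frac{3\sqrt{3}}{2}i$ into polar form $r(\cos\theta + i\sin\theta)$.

r = |z| = sqrt(a^2 + b^2) = sqrt((3/2)^2 + (3*sqrt(3)/2)^2) = sqrt(9/4 + 27/4) = sqrt(9) = 3
θ = arctan(b/a) = arctan(2.5981/1.5) (quadrant-adjusted) = 60°
z = 3(cos 60° + i sin 60°)


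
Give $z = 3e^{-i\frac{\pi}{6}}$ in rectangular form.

a = r cos θ = 3 * sqrt(3)/2 = 3*sqrt(3)/2
b = r sin θ = 3 * -1/2 = -3/2
z = 3*sqrt(3)/2 - (3/2)i


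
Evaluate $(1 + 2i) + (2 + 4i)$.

(1 + 2) + (2 + 4)i = 3 + 6i


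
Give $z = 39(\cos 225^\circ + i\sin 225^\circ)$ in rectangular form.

a = r cos θ = 39 * -sqrt(2)/2 = -39*sqrt(2)/2
b = r sin θ = 39 * -sqrt(2)/2 = -39*sqrt(2)/2
z = -39*sqrt(2)/2 - (39*sqrt(2)/2)i


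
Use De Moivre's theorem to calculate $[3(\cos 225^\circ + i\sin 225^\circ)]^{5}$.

By De Moivre: z^n = r^n(cos(nθ) + i sin(nθ))
= 3^5(cos(5*225°) + i sin(5*225°))
= 243(cos 45° + i sin 45°)
= 243*sqrt(2)/2 + (243*sqrt(2)/2)i


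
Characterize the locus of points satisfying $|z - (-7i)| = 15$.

|z - z0| = r describes a circle centered at z0 with radius r
Here z0 = -7i and r = 15
Locus: Circle centered at (0, -7) with radius 15


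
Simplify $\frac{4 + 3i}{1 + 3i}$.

Multiply numerator and denominator by conjugate (1 - 3i):
= (4 + 3i)(1 - 3i) / (1^2 + 3^2)
= (13 - 9i) / 10
= 13/10 - (9/10)i


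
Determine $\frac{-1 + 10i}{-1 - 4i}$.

Multiply numerator and denominator by conjugate (-1 + 4i):
= (-1 + 10i)(-1 + 4i) / ((-1)^2 + (-4)^2)
= (-39 - 14i) / 17
= -39/17 - (14/17)i


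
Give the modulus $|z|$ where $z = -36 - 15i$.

|z| = sqrt(a^2 + b^2) = sqrt((-36)^2 + (-15)^2) = sqrt(1521) = 39


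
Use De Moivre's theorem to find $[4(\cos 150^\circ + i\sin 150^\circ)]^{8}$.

By De Moivre: z^n = r^n(cos(nθ) + i sin(nθ))
= 4^8(cos(8*150°) + i sin(8*150°))
= 65536(cos 120° + i sin 120°)
= -32768 + 32768*sqrt(3)i


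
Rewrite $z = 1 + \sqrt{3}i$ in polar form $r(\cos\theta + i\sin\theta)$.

r = |z| = sqrt(a^2 + b^2) = sqrt((1)^2 + (sqrt(3))^2) = sqrt(1 + 3) = sqrt(4) = 2
θ = arctan(b/a) = arctan(1.7321/1) (quadrant-adjusted) = 60°
z = 2(cos 60° + i sin 60°)


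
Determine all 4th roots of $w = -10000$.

|w| = 10000, arg(w) = 180°
Root modulus = 10000^(1/4) = 10
Root arguments: θ_k = (180° + 360°k)/4 for k = 0, 1, ..., 3
Roots: 5*sqrt(2) + 5*sqrt(2)i, -5*sqrt(2) + 5*sqrt(2)i, -5*sqrt(2) - 5*sqrt(2)i, 5*sqrt(2) - 5*sqrt(2)i


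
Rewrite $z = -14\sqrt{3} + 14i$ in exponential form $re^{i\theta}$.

r = |z| = sqrt((-14*sqrt(3))^2 + (14)^2) = sqrt(588 + 196) = sqrt(784) = 28
θ = arctan(b/a) = arctan(14/-24.2487) (quadrant-adjusted) = 150° = 5π/6
z = 28e^(i*5π/6)


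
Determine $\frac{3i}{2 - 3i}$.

Multiply numerator and denominator by conjugate (2 + 3i):
= (3i)(2 + 3i) / (2^2 + (-3)^2)
= (-9 + 6i) / 13
= -9/13 + (6/13)i


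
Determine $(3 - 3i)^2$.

(a + bi)^2 = a^2 - b^2 + 2abi
= 3^2 - (-3)^2 + 2*3*(-3)i
= -18i


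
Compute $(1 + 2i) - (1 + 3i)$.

(1 - 1) + (2 - 3)i = -i


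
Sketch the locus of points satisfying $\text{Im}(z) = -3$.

Im(z) = y where z = x + yi; the equation y = -3 is satisfied by all points with that y-coordinate
Locus: Horizontal line y = -3


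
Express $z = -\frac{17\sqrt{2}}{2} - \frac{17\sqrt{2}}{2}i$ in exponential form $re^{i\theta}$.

r = |z| = sqrt((-17*sqrt(2)/2)^2 + (-17*sqrt(2)/2)^2) = sqrt(289/2 + 289/2) = sqrt(289) = 17
θ = arctan(b/a) = arctan(-12.0208/-12.0208) (quadrant-adjusted) = -135° = -3π/4
z = 17e^(-i*3π/4)


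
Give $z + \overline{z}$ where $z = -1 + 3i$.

z + conjugate(z) = (a + bi) + (a - bi) = 2a
= 2 * (-1) = -2


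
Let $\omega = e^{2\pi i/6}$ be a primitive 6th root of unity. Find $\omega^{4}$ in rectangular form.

ω^4 = e^(2πi·4/6) = e^(i·4π/3)
= cos(4π/3) + i sin(4π/3)
= -1/2 - (sqrt(3)/2)i


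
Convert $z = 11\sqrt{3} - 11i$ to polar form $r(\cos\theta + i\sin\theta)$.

r = |z| = sqrt(a^2 + b^2) = sqrt((11*sqrt(3))^2 + (-11)^2) = sqrt(363 + 121) = sqrt(484) = 22
θ = arctan(b/a) = arctan(-11/19.0526) (quadrant-adjusted) = 330°
z = 22(cos 330° + i sin 330°)


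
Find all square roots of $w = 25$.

|w| = 25, arg(w) = 0°
Root modulus = 25^(1/2) = 5
Root arguments: θ_k = (0° + 360°k)/2 for k = 0, 1, ..., 1
Roots: 5, -5


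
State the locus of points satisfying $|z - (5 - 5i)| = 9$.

|z - z0| = r describes a circle centered at z0 with radius r
Here z0 = 5 - 5i and r = 9
Locus: Circle centered at (5, -5) with radius 9


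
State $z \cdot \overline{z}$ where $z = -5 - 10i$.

z * conjugate(z) = |z|^2 = a^2 + b^2
= (-5)^2 + (-10)^2 = 125


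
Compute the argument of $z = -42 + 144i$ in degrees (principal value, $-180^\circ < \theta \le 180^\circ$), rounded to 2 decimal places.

θ = arctan(b/a) = arctan(144/-42) (quadrant-adjusted) = 106.26°


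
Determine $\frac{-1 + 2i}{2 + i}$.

Multiply numerator and denominator by conjugate (2 - i):
= (-1 + 2i)(2 - i) / (2^2 + 1^2)
= (5i) / 5
= i


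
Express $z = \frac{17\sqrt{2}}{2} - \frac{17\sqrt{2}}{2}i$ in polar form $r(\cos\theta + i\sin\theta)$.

r = |z| = sqrt(a^2 + b^2) = sqrt((17*sqrt(2)/2)^2 + (-17*sqrt(2)/2)^2) = sqrt(289/2 + 289/2) = sqrt(289) = 17
θ = arctan(b/a) = arctan(-12.0208/12.0208) (quadrant-adjusted) = 315°
z = 17(cos 315° + i sin 315°)


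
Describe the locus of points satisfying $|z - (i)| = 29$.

|z - z0| = r describes a circle centered at z0 with radius r
Here z0 = i and r = 29
Locus: Circle centered at (0, 1) with radius 29


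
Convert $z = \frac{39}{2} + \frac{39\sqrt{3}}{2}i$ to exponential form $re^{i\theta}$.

r = |z| = sqrt((39/2)^2 + (39*sqrt(3)/2)^2) = sqrt(1521/4 + 4563/4) = sqrt(1521) = 39
θ = arctan(b/a) = arctan(33.775/19.5) (quadrant-adjusted) = 60° = π/3
z = 39e^(i*π/3)


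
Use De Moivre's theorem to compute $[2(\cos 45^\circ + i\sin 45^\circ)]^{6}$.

By De Moivre: z^n = r^n(cos(nθ) + i sin(nθ))
= 2^6(cos(6*45°) + i sin(6*45°))
= 64(cos 270° + i sin 270°)
= -64i


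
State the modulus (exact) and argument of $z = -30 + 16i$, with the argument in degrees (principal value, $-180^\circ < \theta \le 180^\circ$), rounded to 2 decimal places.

|z| = sqrt((-30)^2 + 16^2) = 34
arg(z) = arctan(b/a) = arctan(16/-30) (quadrant-adjusted) = 151.93°


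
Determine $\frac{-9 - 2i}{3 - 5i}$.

Multiply numerator and denominator by conjugate (3 + 5i):
= (-9 - 2i)(3 + 5i) / (3^2 + (-5)^2)
= (-17 - 51i) / 34
Divide through by 17: (-1 - 3i) / 2
= -1/2 - (3/2)i


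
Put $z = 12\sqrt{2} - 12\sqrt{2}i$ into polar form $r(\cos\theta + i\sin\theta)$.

r = |z| = sqrt(a^2 + b^2) = sqrt((12*sqrt(2))^2 + (-12*sqrt(2))^2) = sqrt(288 + 288) = sqrt(576) = 24
θ = arctan(b/a) = arctan(-16.9706/16.9706) (quadrant-adjusted) = 315°
z = 24(cos 315° + i sin 315°)


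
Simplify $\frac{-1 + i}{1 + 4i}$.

Multiply numerator and denominator by conjugate (1 - 4i):
= (-1 + i)(1 - 4i) / (1^2 + 4^2)
= (3 + 5i) / 17
= 3/17 + (5/17)i


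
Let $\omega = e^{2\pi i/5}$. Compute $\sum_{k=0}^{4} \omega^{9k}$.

Let ζ = ω^9 = e^(2πi·9/5). Since 5 ∤ 9, ζ ≠ 1.
Sum = Σ_{k=0}^{4} ζ^k = (ζ^5 - 1)/(ζ - 1) = (ω^{9·5} - 1)/(ζ - 1) = (1 - 1)/(ζ - 1) = 0


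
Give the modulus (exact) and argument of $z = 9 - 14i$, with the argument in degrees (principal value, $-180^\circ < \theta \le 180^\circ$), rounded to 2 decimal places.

|z| = sqrt(9^2 + (-14)^2) = sqrt(277)
arg(z) = arctan(b/a) = arctan(-14/9) (quadrant-adjusted) = -57.26°


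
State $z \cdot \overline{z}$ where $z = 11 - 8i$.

z * conjugate(z) = |z|^2 = a^2 + b^2
= 11^2 + (-8)^2 = 185


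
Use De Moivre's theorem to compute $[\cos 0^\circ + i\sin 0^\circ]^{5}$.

By De Moivre: z^n = r^n(cos(nθ) + i sin(nθ))
= 1^5(cos(5*0°) + i sin(5*0°))
= 1(cos 0° + i sin 0°)
= 1


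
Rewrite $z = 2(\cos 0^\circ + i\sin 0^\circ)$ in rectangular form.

a = r cos θ = 2 * 1 = 2
b = r sin θ = 2 * 0 = 0
z = 2


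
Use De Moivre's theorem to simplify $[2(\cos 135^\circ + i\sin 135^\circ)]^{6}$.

By De Moivre: z^n = r^n(cos(nθ) + i sin(nθ))
= 2^6(cos(6*135°) + i sin(6*135°))
= 64(cos 90° + i sin 90°)
= 64i


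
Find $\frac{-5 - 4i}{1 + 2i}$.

Multiply numerator and denominator by conjugate (1 - 2i):
= (-5 - 4i)(1 - 2i) / (1^2 + 2^2)
= (-13 + 6i) / 5
= -13/5 + (6/5)i


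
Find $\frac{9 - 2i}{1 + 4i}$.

Multiply numerator and denominator by conjugate (1 - 4i):
= (9 - 2i)(1 - 4i) / (1^2 + 4^2)
= (1 - 38i) / 17
= 1/17 - (38/17)i


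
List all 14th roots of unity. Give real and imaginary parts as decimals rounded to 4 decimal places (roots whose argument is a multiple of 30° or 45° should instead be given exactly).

ω_k = e^(2πik/14) = cos(2πk/14) + i sin(2πk/14) for k = 0, 1, ..., 13
Roots: 1, 0.9010 + 0.4339i, 0.6235 + 0.7818i, 0.2225 + 0.9749i, -0.2225 + 0.9749i, -0.6235 + 0.7818i, -0.9010 + 0.4339i, -1, -0.9010 - 0.4339i, -0.6235 - 0.7818i, -0.2225 - 0.9749i, 0.2225 - 0.9749i, 0.6235 - 0.7818i, 0.9010 - 0.4339i


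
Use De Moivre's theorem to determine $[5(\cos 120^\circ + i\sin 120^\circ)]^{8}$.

By De Moivre: z^n = r^n(cos(nθ) + i sin(nθ))
= 5^8(cos(8*120°) + i sin(8*120°))
= 390625(cos 240° + i sin 240°)
= -390625/2 - (390625*sqrt(3)/2)i


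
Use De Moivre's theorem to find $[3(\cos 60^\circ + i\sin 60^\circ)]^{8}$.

By De Moivre: z^n = r^n(cos(nθ) + i sin(nθ))
= 3^8(cos(8*60°) + i sin(8*60°))
= 6561(cos 120° + i sin 120°)
= -6561/2 + (6561*sqrt(3)/2)i


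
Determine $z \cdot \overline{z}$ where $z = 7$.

z * conjugate(z) = |z|^2 = a^2 + b^2
= 7^2 + 0^2 = 49


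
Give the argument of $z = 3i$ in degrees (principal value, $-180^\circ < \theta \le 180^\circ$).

a = 0 and b > 0, so z lies on the positive imaginary axis: θ = 90°


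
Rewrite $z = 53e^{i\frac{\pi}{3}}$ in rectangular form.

a = r cos θ = 53 * 1/2 = 53/2
b = r sin θ = 53 * sqrt(3)/2 = 53*sqrt(3)/2
z = 53/2 + (53*sqrt(3)/2)i


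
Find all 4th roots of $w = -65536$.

|w| = 65536, arg(w) = 180°
Root modulus = 65536^(1/4) = 16
Root arguments: θ_k = (180° + 360°k)/4 for k = 0, 1, ..., 3
Roots: 8*sqrt(2) + 8*sqrt(2)i, -8*sqrt(2) + 8*sqrt(2)i, -8*sqrt(2) - 8*sqrt(2)i, 8*sqrt(2) - 8*sqrt(2)i


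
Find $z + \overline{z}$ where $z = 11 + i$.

z + conjugate(z) = (a + bi) + (a - bi) = 2a
= 2 * 11 = 22


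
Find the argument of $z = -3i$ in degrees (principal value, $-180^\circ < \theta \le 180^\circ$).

a = 0 and b < 0, so z lies on the negative imaginary axis: θ = -90°


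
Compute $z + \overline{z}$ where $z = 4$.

z + conjugate(z) = (a + bi) + (a - bi) = 2a
= 2 * 4 = 8


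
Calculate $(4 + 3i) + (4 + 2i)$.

(4 + 4) + (3 + 2)i = 8 + 5i


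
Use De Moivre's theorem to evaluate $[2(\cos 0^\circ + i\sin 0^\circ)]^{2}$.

By De Moivre: z^n = r^n(cos(nθ) + i sin(nθ))
= 2^2(cos(2*0°) + i sin(2*0°))
= 4(cos 0° + i sin 0°)
= 4


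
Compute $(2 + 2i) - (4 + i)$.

(2 - 4) + (2 - 1)i = -2 + i


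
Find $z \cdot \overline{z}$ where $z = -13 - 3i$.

z * conjugate(z) = |z|^2 = a^2 + b^2
= (-13)^2 + (-3)^2 = 178


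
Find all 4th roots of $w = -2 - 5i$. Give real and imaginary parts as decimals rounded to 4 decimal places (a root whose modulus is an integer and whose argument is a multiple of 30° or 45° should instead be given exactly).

|w| = sqrt(29) ≈ 5.385165, arg(w) ≈ 248.198591°
Root modulus = sqrt(29)^(1/4) ≈ 1.523350
Root arguments: θ_k = (arg(w) + 360°k)/4 for k = 0, 1, ..., 3
Compute each root as (root modulus)(cos θ_k + i sin θ_k) using full-precision intermediates, then round to 4 decimal places.
Roots: 0.7140 + 1.3457i, -1.3457 + 0.7140i, -0.7140 - 1.3457i, 1.3457 - 0.7140i


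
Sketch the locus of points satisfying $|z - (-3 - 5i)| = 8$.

|z - z0| = r describes a circle centered at z0 with radius r
Here z0 = -3 - 5i and r = 8
Locus: Circle centered at (-3, -5) with radius 8


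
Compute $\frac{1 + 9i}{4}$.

Divisor is real, so divide each part by 4:
= 1/4 + (9/4)i


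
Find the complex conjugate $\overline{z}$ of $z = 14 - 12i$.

If z = a + bi, then conjugate(z) = a - bi
conjugate(14 - 12i) = 14 + 12i


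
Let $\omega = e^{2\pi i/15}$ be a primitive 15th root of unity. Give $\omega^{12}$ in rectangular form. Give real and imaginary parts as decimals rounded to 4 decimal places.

ω^12 = e^(2πi·12/15) = e^(i·8π/5)
= cos(8π/5) + i sin(8π/5)
= 0.3090 - 0.9511i


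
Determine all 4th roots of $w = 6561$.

|w| = 6561, arg(w) = 0°
Root modulus = 6561^(1/4) = 9
Root arguments: θ_k = (0° + 360°k)/4 for k = 0, 1, ..., 3
Roots: 9, 9i, -9, -9i


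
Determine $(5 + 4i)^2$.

(a + bi)^2 = a^2 - b^2 + 2abi
= 5^2 - 4^2 + 2*5*4i
= 9 + 40i


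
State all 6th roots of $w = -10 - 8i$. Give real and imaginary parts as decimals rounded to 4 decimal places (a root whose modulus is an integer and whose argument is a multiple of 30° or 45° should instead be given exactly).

|w| = sqrt(164) ≈ 12.806248, arg(w) ≈ 218.659808°
Root modulus = sqrt(164)^(1/6) ≈ 1.529573
Root arguments: θ_k = (arg(w) + 360°k)/6 for k = 0, 1, ..., 5
Compute each root as (root modulus)(cos θ_k + i sin θ_k) using full-precision intermediates, then round to 4 decimal places.
Roots: 1.2305 + 0.9086i, -0.1716 + 1.5199i, -1.4021 + 0.6113i, -1.2305 - 0.9086i, 0.1716 - 1.5199i, 1.4021 - 0.6113i


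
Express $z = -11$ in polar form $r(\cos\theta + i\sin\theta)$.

r = |z| = sqrt(a^2 + b^2) = sqrt((-11)^2 + (0)^2) = sqrt(121 + 0) = sqrt(121) = 11
b = 0 and a < 0, so z lies on the negative real axis: θ = 180°
z = 11(cos 180° + i sin 180°)


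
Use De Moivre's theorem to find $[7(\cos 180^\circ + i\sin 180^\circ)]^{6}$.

By De Moivre: z^n = r^n(cos(nθ) + i sin(nθ))
= 7^6(cos(6*180°) + i sin(6*180°))
= 117649(cos 0° + i sin 0°)
= 117649


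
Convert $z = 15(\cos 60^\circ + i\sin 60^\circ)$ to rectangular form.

a = r cos θ = 15 * 1/2 = 15/2
b = r sin θ = 15 * sqrt(3)/2 = 15*sqrt(3)/2
z = 15/2 + (15*sqrt(3)/2)i


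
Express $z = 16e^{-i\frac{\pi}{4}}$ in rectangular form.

a = r cos θ = 16 * sqrt(2)/2 = 8*sqrt(2)
b = r sin θ = 16 * -sqrt(2)/2 = -8*sqrt(2)
z = 8*sqrt(2) - 8*sqrt(2)i


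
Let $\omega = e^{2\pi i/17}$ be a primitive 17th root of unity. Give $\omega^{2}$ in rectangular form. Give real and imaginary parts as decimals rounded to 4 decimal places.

ω^2 = e^(2πi·2/17) = e^(i·4π/17)
= cos(4π/17) + i sin(4π/17)
= 0.7390 + 0.6737i


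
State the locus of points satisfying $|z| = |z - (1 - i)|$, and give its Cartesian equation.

|z - z1| = |z - z2| means z is equidistant from z1 and z2,
i.e. the perpendicular bisector of the segment from (0, 0) to (1, -1) (midpoint (1/2, -1/2)).
With z = x + yi, square both sides:
(x - 0)^2 + (y - 0)^2 = (x - 1)^2 + (y - (-1))^2
The x^2 and y^2 terms cancel: 2x + (-2)y = 2 - 0 = 2
Simplify: x - y = 1
Locus: Perpendicular bisector of the segment from (0, 0) to (1, -1): the line x - y = 1


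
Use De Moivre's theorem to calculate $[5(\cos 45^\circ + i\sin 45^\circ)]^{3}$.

By De Moivre: z^n = r^n(cos(nθ) + i sin(nθ))
= 5^3(cos(3*45°) + i sin(3*45°))
= 125(cos 135° + i sin 135°)
= -125*sqrt(2)/2 + (125*sqrt(2)/2)i


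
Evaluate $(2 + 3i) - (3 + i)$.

(2 - 3) + (3 - 1)i = -1 + 2i


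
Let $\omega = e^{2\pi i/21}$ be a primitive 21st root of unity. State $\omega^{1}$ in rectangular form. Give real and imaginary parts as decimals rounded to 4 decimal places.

ω^1 = e^(2πi·1/21) = e^(i·2π/21)
= cos(2π/21) + i sin(2π/21)
= 0.9556 + 0.2948i


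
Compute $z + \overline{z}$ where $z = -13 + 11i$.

z + conjugate(z) = (a + bi) + (a - bi) = 2a
= 2 * (-13) = -26


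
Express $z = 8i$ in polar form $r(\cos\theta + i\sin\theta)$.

r = |z| = sqrt(a^2 + b^2) = sqrt((0)^2 + (8)^2) = sqrt(0 + 64) = sqrt(64) = 8
a = 0 and b > 0, so z lies on the positive imaginary axis: θ = 90°
z = 8(cos 90° + i sin 90°)
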